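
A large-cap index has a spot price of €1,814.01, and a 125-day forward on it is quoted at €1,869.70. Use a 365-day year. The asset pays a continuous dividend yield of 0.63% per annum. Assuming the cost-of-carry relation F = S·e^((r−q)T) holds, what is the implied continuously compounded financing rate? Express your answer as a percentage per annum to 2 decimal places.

From F = S·e^((r−q)T): (r − q) = ln(F/S)/T
ln(1869.70/1814.01) = ln(1.030700) = 0.030238
(r − q) = 0.030238 / (125/365) = 0.088295
r = ln(F/S)/T + q = 0.088295 + 0.0063 = 0.094595
r = 9.46%

9.46%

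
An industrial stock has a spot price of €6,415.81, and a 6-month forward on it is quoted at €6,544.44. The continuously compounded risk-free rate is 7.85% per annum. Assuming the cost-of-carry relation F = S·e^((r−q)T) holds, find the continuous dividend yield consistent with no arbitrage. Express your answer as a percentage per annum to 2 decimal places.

3.88%

From F = S·e^((r−q)T): (r − q) = ln(F/S)/T
ln(6544.44/6415.81) = ln(1.020049) = 0.019851
(r − q) = 0.019851 / (6/12) = 0.039702
q = r − ln(F/S)/T = 0.0785 − 0.039702 = 0.038798
q = 3.88%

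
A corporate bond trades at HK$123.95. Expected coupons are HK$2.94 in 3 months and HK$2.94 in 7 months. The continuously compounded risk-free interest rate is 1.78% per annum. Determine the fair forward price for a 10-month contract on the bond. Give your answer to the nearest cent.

HK$119.88

PV(coupons) I = 2.94·e^(−0.0178·3/12) + 2.94·e^(−0.0178·7/12)
I = 2.9269 + 2.9096 = 5.8365
F = (S − I)·e^(rT) = (123.95 − 5.8365) · e^(0.0178·10/12)
= 118.1135 · e^0.014833 = 118.1135 × 1.014944 = HK$119.88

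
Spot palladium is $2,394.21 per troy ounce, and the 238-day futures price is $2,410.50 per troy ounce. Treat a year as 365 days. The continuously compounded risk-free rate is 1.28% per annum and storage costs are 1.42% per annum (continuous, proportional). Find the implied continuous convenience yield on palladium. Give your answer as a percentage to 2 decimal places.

F = S·e^((r+u−y)T) ⇒ (r+u−y) = ln(F/S)/T
ln(2410.50/2394.21) = 0.006781; /T ⇒ 0.010399
y = r + u − ln(F/S)/T = 0.0128 + 0.0142 − 0.010399 = 0.016601
y = 1.66%

1.66%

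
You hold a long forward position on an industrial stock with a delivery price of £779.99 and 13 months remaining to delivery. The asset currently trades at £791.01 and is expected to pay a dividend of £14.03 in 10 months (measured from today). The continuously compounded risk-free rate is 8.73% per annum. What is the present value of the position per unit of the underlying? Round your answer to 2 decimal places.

PV(remaining dividends) I = 14.03·e^(−0.0873·10/12) = 13.0456
Current forward F = (S − I)·e^(rT) = (791.01 − 13.0456)·e^(0.0873·13/12) = 777.9644 × 1.099192 = 855.1322
Value (long) = (F − K)·e^(−rT) = (855.1322 − 779.99) × 0.909760 = 68.3614
Value = £68.36

£68.36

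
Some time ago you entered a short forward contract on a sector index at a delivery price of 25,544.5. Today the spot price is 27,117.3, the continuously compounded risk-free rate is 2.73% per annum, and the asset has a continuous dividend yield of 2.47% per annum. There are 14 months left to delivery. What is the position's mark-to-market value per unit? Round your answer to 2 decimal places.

-1603.29

Current fair forward for the remaining 14 months: F = S·e^((r − q)·T), (r − q) = 0.0273 − 0.0247 = 0.0026
F = 27117.3 · e^(0.0026 × 14/12) = 27117.3 × 1.00303794 = 27199.6807
Value of long forward = (F − K)·e^(−rT) = (27199.6807 − 25544.5) · e^(−0.0273·14/12)
= 1655.1807 × 0.96865187 = 1603.29
Short position value = −(long value) = -1603.29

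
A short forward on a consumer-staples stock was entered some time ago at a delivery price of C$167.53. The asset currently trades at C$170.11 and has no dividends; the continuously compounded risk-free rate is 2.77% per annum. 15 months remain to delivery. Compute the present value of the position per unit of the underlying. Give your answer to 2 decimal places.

-C$8.28

Current fair forward for the remaining 15 months: F = S·e^(r·T), r = 0.0277
F = 170.11 · e^(0.0277 × 15/12) = 170.11 × 1.035231 = 176.1031
Value of long forward = (F − K)·e^(−rT) = (176.1031 − 167.53) · e^(−0.0277·15/12)
= 8.5731 × 0.965968 = 8.28
Short position value = −(long value) = -C$8.28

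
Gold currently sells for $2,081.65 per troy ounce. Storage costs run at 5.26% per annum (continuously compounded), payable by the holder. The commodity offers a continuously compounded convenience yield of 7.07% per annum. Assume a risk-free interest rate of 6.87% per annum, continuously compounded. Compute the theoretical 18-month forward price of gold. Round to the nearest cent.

Net carry = r + u − y = 0.0687 + 0.0526 − 0.0707 = 0.0506
F = S·e^((r+u−y)T) = 2081.65 · e^(0.0506 × 18/12) = 2081.65 · e^0.07590000
= 2081.65 × 1.07885468 = $2,245.80 per troy ounce

$2,245.80 per troy ounce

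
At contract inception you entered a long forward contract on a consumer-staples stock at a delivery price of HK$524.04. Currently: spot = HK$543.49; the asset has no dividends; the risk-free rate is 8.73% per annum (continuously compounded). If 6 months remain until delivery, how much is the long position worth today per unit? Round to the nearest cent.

Current fair forward for the remaining 6 months: F = S·e^(r·T), r = 0.0873
F = 543.49 · e^(0.0873 × 6/12) = 543.49 × 1.044617 = 567.7389
Value of long forward = (F − K)·e^(−rT) = (567.7389 − 524.04) · e^(−0.0873·6/12)
= 43.6989 × 0.957289 = 41.83

HK$41.83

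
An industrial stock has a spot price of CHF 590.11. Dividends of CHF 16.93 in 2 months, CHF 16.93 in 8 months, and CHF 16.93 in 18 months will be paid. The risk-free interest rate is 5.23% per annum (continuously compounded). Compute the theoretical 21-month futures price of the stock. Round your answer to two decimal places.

PV(dividends) I = 16.93·e^(−0.0523·2/12) + 16.93·e^(−0.0523·8/12) + 16.93·e^(−0.0523·18/12)
I = 16.7831 + 16.3499 + 15.6526 = 48.7856
F = (S − I)·e^(rT) = (590.11 − 48.7856) · e^(0.0523·21/12)
= 541.3244 · e^0.091525 = 541.3244 × 1.095844 = CHF 593.21

CHF 593.21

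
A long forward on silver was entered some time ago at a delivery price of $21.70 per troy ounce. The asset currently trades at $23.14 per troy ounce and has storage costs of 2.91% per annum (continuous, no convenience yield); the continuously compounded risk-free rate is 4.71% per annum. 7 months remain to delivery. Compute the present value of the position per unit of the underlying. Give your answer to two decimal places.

Current fair forward for the remaining 7 months: F = S·e^((r + u)·T), (r + u) = 0.0471 + 0.0291 = 0.0762
F = 23.14 · e^(0.0762 × 7/12) = 23.14 × 1.045453 = 24.1918
Value of long forward = (F − K)·e^(−rT) = (24.1918 − 21.70) · e^(−0.0471·7/12)
= 2.4918 × 0.972899 = 2.42

$2.42 per troy ounce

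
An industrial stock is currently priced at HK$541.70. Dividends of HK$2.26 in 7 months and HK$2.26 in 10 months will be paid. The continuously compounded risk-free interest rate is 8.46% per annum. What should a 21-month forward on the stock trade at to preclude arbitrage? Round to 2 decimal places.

HK$623.20

PV(dividends) I = 2.26·e^(−0.0846·7/12) + 2.26·e^(−0.0846·10/12)
I = 2.1512 + 2.1062 = 4.2574
F = (S − I)·e^(rT) = (541.70 − 4.2574) · e^(0.0846·21/12)
= 537.4426 · e^0.148050 = 537.4426 × 1.159571 = HK$623.20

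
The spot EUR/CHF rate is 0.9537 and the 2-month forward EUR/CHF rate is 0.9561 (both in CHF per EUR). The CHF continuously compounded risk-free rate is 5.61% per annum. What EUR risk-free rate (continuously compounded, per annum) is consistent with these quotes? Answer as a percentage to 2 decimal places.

4.10%

F = S·e^((r_CHF − r_EUR)T) ⇒ r_EUR = r_CHF − ln(F/S)/T
ln(0.9561/0.9537) = 0.002513; /(2/12) = 0.015078
r_EUR = 0.0561 − 0.015078 = 0.041022
r_EUR = 4.10%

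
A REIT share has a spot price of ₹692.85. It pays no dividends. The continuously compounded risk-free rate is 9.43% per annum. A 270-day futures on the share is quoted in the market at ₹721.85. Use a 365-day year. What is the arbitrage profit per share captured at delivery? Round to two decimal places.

₹21.06 per share

Fair futures: F* = S·e^(carry·T), with carry = r = 0.0943
F* = 692.85 · e^(0.0943 × 270/365) = 692.85 · e^0.069756 = 692.85 × 1.072247 = ₹742.9063
Market ₹721.85 < fair ₹742.9063: forward underpriced → reverse cash-and-carry (short spot, go long the forward).
At maturity, profit = |F_mkt − F*| = |721.85 − 742.9063| = ₹21.06 per share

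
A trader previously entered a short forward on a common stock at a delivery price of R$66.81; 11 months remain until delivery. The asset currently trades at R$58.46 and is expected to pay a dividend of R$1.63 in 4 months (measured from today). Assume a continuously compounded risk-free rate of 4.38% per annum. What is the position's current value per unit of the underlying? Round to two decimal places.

PV(remaining dividends) I = 1.63·e^(−0.0438·4/12) = 1.6064
Current forward F = (S − I)·e^(rT) = (58.46 − 1.6064)·e^(0.0438·11/12) = 56.8536 × 1.040967 = 59.1827
Value (long) = (F − K)·e^(−rT) = (59.1827 − 66.81) × 0.960645 = -7.3271
Short position value = −(long value) = R$7.33

R$7.33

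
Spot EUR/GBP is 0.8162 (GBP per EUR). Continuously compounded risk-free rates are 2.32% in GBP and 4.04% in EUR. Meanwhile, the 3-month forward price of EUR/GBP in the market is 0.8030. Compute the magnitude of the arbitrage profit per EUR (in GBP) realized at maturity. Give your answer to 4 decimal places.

0.0097 per EUR (in GBP)

Fair forward: F* = S·e^(carry·T), with carry = (r_GBP − r_EUR) = 0.0232 − 0.0404 = -0.0172
F* = 0.8162 · e^(-0.0172 × 3/12) = 0.8162 · e^-0.004300 = 0.8162 × 0.995709 = 0.8127
Market 0.8030 < fair 0.8127: forward underpriced → reverse cash-and-carry (short spot, go long the forward).
At maturity, profit = |F_mkt − F*| = |0.8030 − 0.8127| = 0.0097 per EUR (in GBP)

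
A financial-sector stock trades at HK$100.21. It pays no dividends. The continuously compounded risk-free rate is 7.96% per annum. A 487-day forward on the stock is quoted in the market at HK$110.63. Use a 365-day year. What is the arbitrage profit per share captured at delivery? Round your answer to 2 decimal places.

HK$0.81 per share

Fair forward: F* = S·e^(carry·T), with carry = r = 0.0796
F* = 100.21 · e^(0.0796 × 487/365) = 100.21 · e^0.106206 = 100.21 × 1.112051 = HK$111.4386
Market HK$110.63 < fair HK$111.4386: forward underpriced → reverse cash-and-carry (short spot, go long the forward).
At maturity, profit = |F_mkt − F*| = |110.63 − 111.4386| = HK$0.81 per share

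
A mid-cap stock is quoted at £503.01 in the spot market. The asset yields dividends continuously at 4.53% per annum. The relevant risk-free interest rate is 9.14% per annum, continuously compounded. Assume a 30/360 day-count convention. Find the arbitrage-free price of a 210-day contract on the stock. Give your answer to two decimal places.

£516.72

F = S·e^((r − q)T) = 503.01 · e^((0.0914 − 0.0453) × 210/360)
= 503.01 · e^0.026892 = 503.01 × 1.027257
F = £516.72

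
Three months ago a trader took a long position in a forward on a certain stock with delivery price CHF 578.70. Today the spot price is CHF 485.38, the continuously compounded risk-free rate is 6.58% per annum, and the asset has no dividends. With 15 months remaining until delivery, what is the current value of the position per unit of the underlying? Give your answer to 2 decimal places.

-CHF 47.63

Current fair forward for the remaining 15 months: F = S·e^(r·T), r = 0.0658
F = 485.38 · e^(0.0658 × 15/12) = 485.38 × 1.085727 = 526.9902
Value of long forward = (F − K)·e^(−rT) = (526.9902 − 578.70) · e^(−0.0658·15/12)
= -51.7098 × 0.921042 = -47.63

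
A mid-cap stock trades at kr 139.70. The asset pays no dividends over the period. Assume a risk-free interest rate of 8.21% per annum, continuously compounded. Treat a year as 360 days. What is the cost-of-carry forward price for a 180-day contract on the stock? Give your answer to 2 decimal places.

F = S·e^(rT) = 139.70 · e^(0.0821 × 180/360)
= 139.70 · e^0.041050 = 139.70 × 1.041904
F = kr 145.55

kr 145.55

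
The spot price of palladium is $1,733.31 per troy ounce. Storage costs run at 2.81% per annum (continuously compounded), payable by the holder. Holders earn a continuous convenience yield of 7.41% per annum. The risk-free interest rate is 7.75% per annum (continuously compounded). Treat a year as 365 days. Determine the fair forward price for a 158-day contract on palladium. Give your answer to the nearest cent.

$1,757.11 per troy ounce

Net carry = r + u − y = 0.0775 + 0.0281 − 0.0741 = 0.0315
F = S·e^((r+u−y)T) = 1733.31 · e^(0.0315 × 158/365) = 1733.31 · e^0.01363562
= 1733.31 × 1.01372901 = $1,757.11 per troy ounce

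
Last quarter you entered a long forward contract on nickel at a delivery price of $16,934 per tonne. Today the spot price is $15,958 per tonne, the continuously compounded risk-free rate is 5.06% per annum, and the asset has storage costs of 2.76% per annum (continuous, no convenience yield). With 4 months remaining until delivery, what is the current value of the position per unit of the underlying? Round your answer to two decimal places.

Current fair forward for the remaining 4 months: F = S·e^((r + u)·T), (r + u) = 0.0506 + 0.0276 = 0.0782
F = 15958 · e^(0.0782 × 4/12) = 15958 × 1.02640937 = 16379.4407
Value of long forward = (F − K)·e^(−rT) = (16379.4407 − 16934) · e^(−0.0506·4/12)
= -554.5593 × 0.98327478 = -545.28

-$545.28 per tonne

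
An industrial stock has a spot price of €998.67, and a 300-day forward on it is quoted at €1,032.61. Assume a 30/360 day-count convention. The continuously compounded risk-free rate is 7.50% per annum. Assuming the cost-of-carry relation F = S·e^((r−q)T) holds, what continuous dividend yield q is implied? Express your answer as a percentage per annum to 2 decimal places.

From F = S·e^((r−q)T): (r − q) = ln(F/S)/T
ln(1032.61/998.67) = ln(1.033985) = 0.033420
(r − q) = 0.033420 / (300/360) = 0.040104
q = r − ln(F/S)/T = 0.0750 − 0.040104 = 0.034896
q = 3.49%

3.49%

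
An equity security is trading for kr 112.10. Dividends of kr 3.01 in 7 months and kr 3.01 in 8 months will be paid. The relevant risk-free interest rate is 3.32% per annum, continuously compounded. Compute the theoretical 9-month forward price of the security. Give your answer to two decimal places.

PV(dividends) I = 3.01·e^(−0.0332·7/12) + 3.01·e^(−0.0332·8/12)
I = 2.9523 + 2.9441 = 5.8964
F = (S − I)·e^(rT) = (112.10 − 5.8964) · e^(0.0332·9/12)
= 106.2036 · e^0.024900 = 106.2036 × 1.025213 = kr 108.88

kr 108.88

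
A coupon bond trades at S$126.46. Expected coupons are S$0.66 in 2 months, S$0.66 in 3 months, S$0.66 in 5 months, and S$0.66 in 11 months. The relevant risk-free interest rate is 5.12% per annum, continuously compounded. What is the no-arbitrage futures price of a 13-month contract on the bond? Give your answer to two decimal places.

PV(coupons) I = 0.66·e^(−0.0512·2/12) + 0.66·e^(−0.0512·3/12) + 0.66·e^(−0.0512·5/12) + 0.66·e^(−0.0512·11/12)
I = 0.6544 + 0.6516 + 0.6461 + 0.6297 = 2.5818
F = (S − I)·e^(rT) = (126.46 − 2.5818) · e^(0.0512·13/12)
= 123.8782 · e^0.055467 = 123.8782 × 1.057034 = S$130.94

S$130.94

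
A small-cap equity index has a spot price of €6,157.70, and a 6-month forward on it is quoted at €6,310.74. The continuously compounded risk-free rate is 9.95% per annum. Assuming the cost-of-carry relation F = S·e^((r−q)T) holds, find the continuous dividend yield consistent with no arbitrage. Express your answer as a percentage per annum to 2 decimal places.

From F = S·e^((r−q)T): (r − q) = ln(F/S)/T
ln(6310.74/6157.70) = ln(1.024853) = 0.024549
(r − q) = 0.024549 / (6/12) = 0.049098
q = r − ln(F/S)/T = 0.0995 − 0.049098 = 0.050402
q = 5.04%

5.04%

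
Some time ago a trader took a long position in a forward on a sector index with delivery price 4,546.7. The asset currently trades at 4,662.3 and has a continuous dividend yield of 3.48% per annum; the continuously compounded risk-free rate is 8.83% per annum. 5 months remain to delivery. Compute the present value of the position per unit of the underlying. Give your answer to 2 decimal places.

212.73

Current fair forward for the remaining 5 months: F = S·e^((r − q)·T), (r − q) = 0.0883 − 0.0348 = 0.0535
F = 4662.3 · e^(0.0535 × 5/12) = 4662.3 × 1.02254198 = 4767.3975
Value of long forward = (F − K)·e^(−rT) = (4767.3975 − 4546.7) · e^(−0.0883·5/12)
= 220.6975 × 0.96387692 = 212.73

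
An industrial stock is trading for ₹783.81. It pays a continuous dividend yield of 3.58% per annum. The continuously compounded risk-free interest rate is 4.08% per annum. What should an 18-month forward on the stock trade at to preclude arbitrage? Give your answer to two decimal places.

₹789.71

F = S·e^((r − q)T) = 783.81 · e^((0.0408 − 0.0358) × 18/12)
= 783.81 · e^0.007500 = 783.81 × 1.007528
F = ₹789.71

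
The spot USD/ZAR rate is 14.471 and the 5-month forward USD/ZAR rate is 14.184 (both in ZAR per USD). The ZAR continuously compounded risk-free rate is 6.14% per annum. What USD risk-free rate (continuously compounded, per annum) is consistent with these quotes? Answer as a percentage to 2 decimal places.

F = S·e^((r_ZAR − r_USD)T) ⇒ r_USD = r_ZAR − ln(F/S)/T
ln(14.184/14.471) = -0.020032; /(5/12) = -0.048077
r_USD = 0.0614 + 0.048077 = 0.109477
r_USD = 10.95%

10.95%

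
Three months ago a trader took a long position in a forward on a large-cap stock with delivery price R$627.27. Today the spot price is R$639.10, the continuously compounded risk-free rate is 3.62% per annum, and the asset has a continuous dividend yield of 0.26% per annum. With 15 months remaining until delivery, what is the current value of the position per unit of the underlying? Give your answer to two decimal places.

R$37.51

Current fair forward for the remaining 15 months: F = S·e^((r − q)·T), (r − q) = 0.0362 − 0.0026 = 0.0336
F = 639.10 · e^(0.0336 × 15/12) = 639.10 × 1.042894 = 666.5136
Value of long forward = (F − K)·e^(−rT) = (666.5136 − 627.27) · e^(−0.0362·15/12)
= 39.2436 × 0.955759 = 37.51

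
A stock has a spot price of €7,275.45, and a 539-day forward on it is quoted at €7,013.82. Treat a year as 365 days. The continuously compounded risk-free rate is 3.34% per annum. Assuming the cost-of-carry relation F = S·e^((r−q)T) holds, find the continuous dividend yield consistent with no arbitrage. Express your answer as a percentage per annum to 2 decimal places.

5.82%

From F = S·e^((r−q)T): (r − q) = ln(F/S)/T
ln(7013.82/7275.45) = ln(0.964039) = -0.036624
(r − q) = -0.036624 / (539/365) = -0.024801
q = r − ln(F/S)/T = 0.0334 + 0.024801 = 0.058201
q = 5.82%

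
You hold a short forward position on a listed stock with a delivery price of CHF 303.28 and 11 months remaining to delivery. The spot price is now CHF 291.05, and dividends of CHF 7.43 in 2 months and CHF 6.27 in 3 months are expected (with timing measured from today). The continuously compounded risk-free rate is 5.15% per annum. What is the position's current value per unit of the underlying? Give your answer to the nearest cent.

PV(remaining dividends) I = 7.43·e^(−0.0515·2/12) + 6.27·e^(−0.0515·3/12) = 13.5563
Current forward F = (S − I)·e^(rT) = (291.05 − 13.5563)·e^(0.0515·11/12) = 277.4937 × 1.048340 = 290.9077
Value (long) = (F − K)·e^(−rT) = (290.9077 − 303.28) × 0.953889 = -11.8018
Short position value = −(long value) = CHF 11.80

CHF 11.80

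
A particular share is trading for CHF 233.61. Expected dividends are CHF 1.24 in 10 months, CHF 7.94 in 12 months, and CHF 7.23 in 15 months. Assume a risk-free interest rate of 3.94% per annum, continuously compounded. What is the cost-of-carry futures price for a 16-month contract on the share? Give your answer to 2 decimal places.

PV(dividends) I = 1.24·e^(−0.0394·10/12) + 7.94·e^(−0.0394·12/12) + 7.23·e^(−0.0394·15/12)
I = 1.1999 + 7.6332 + 6.8825 = 15.7156
F = (S − I)·e^(rT) = (233.61 − 15.7156) · e^(0.0394·16/12)
= 217.8944 · e^0.052533 = 217.8944 × 1.053937 = CHF 229.65

CHF 229.65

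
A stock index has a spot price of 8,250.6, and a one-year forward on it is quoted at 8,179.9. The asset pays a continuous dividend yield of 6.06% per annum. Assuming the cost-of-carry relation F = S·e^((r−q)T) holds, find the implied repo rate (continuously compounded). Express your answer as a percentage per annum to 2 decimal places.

5.20%

From F = S·e^((r−q)T): (r − q) = ln(F/S)/T
ln(8179.9/8250.6) = ln(0.991431) = -0.008606
(r − q) = -0.008606 / (12/12) = -0.008606
r = ln(F/S)/T + q = -0.008606 + 0.0606 = 0.051994
r = 5.20%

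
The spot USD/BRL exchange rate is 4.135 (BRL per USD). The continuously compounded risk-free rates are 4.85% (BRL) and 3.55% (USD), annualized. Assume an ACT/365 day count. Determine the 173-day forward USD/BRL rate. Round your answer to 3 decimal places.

F = S·e^((r_BRL − r_USD)T) = 4.135 · e^((0.0485 − 0.0355) × 173/365)
= 4.135 · e^0.006162 = 4.135 × 1.006181
F = 4.161 BRL per USD

4.161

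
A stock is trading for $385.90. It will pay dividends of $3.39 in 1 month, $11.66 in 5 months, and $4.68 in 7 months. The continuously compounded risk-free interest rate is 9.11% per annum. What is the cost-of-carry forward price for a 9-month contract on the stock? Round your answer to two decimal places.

$392.81

PV(dividends) I = 3.39·e^(−0.0911·1/12) + 11.66·e^(−0.0911·5/12) + 4.68·e^(−0.0911·7/12)
I = 3.3644 + 11.2257 + 4.4378 = 19.0279
F = (S − I)·e^(rT) = (385.90 − 19.0279) · e^(0.0911·9/12)
= 366.8721 · e^0.068325 = 366.8721 × 1.070713 = $392.81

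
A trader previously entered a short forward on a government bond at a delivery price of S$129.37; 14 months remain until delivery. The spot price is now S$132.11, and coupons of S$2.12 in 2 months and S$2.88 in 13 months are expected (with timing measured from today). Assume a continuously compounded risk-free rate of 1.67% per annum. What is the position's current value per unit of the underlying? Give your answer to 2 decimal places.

-S$0.29

PV(remaining coupons) I = 2.12·e^(−0.0167·2/12) + 2.88·e^(−0.0167·13/12) = 4.9425
Current forward F = (S − I)·e^(rT) = (132.11 − 4.9425)·e^(0.0167·14/12) = 127.1675 × 1.019674 = 129.6694
Value (long) = (F − K)·e^(−rT) = (129.6694 − 129.37) × 0.980705 = 0.2936
Short position value = −(long value) = -S$0.29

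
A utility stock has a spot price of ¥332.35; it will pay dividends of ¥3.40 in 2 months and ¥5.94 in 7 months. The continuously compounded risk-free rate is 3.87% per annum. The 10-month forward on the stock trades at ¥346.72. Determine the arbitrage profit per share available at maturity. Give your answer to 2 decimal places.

PV(dividends) I = 3.40·e^(−0.0387·2/12) + 5.94·e^(−0.0387·7/12) = 9.1855
Fair forward F* = (S − I)·e^(rT) = (332.35 − 9.1855)·e^0.032250 = 323.1645 × 1.032776 = 333.7565
Market ¥346.72 > fair 333.7565: forward overpriced → cash-and-carry (borrow at r, buy the stock and collect the dividends, short the forward).
Profit at T = |F_mkt − F*| = |346.72 − 333.7565| = ¥12.96 per share

¥12.96 per share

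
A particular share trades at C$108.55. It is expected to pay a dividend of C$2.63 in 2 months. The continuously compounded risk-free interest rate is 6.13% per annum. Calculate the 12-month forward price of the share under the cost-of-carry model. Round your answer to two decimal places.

C$112.64

PV(dividends) I = 2.63·e^(−0.0613·2/12)
I = 2.6033
F = (S − I)·e^(rT) = (108.55 − 2.6033) · e^(0.0613·12/12)
= 105.9467 · e^0.061300 = 105.9467 × 1.063218 = C$112.64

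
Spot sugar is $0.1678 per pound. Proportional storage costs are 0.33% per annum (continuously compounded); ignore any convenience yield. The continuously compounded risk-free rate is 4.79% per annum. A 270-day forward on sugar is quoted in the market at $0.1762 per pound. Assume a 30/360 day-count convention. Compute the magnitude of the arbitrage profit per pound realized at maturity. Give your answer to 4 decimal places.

Fair forward: F* = S·e^(carry·T), with carry = (r + u) = 0.0479 + 0.0033 = 0.0512
F* = 0.1678 · e^(0.0512 × 270/360) = 0.1678 · e^0.038400 = 0.1678 × 1.039147 = $0.1744
Market $0.1762 > fair $0.1744: forward overpriced → cash-and-carry (buy spot, short the forward).
At maturity, profit = |F_mkt − F*| = |0.1762 − 0.1744| = $0.0018 per pound

$0.0018 per pound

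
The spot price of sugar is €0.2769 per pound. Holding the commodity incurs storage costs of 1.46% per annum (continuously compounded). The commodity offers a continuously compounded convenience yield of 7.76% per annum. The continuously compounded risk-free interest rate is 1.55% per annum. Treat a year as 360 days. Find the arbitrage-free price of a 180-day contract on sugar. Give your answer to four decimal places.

Net carry = r + u − y = 0.0155 + 0.0146 − 0.0776 = -0.0475
F = S·e^((r+u−y)T) = 0.2769 · e^(-0.0475 × 180/360) = 0.2769 · e^-0.023750
= 0.2769 × 0.976530 = €0.2704 per pound

€0.2704 per pound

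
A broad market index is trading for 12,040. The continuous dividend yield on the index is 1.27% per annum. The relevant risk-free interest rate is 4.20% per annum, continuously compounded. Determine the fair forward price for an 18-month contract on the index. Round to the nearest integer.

12,581

F = S·e^((r − q)T) = 12040 · e^((0.0420 − 0.0127) × 18/12)
= 12040 · e^0.043950 = 12040 × 1.044930
F = 12,581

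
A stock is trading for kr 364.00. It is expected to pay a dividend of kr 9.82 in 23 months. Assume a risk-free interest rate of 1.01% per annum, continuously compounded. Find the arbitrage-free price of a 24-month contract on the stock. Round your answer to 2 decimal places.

kr 361.60

PV(dividends) I = 9.82·e^(−0.0101·23/12)
I = 9.6317
F = (S − I)·e^(rT) = (364.00 − 9.6317) · e^(0.0101·24/12)
= 354.3683 · e^0.020200 = 354.3683 × 1.020405 = kr 361.60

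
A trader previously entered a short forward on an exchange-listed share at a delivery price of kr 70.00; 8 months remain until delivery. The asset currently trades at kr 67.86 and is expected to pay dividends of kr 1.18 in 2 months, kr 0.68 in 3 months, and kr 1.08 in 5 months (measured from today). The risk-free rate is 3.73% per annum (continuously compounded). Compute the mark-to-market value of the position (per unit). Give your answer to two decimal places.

PV(remaining dividends) I = 1.18·e^(−0.0373·2/12) + 0.68·e^(−0.0373·3/12) + 1.08·e^(−0.0373·5/12) = 2.9097
Current forward F = (S − I)·e^(rT) = (67.86 − 2.9097)·e^(0.0373·8/12) = 64.9503 × 1.025178 = 66.5856
Value (long) = (F − K)·e^(−rT) = (66.5856 − 70.00) × 0.975440 = -3.3305
Short position value = −(long value) = kr 3.33

kr 3.33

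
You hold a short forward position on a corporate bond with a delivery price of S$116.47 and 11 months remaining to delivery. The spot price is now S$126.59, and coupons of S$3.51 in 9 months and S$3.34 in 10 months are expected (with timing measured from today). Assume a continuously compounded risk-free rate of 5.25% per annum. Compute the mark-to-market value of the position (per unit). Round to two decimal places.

PV(remaining coupons) I = 3.51·e^(−0.0525·9/12) + 3.34·e^(−0.0525·10/12) = 6.5715
Current forward F = (S − I)·e^(rT) = (126.59 − 6.5715)·e^(0.0525·11/12) = 120.0185 × 1.049302 = 125.9357
Value (long) = (F − K)·e^(−rT) = (125.9357 − 116.47) × 0.953015 = 9.0210
Short position value = −(long value) = -S$9.02

-S$9.02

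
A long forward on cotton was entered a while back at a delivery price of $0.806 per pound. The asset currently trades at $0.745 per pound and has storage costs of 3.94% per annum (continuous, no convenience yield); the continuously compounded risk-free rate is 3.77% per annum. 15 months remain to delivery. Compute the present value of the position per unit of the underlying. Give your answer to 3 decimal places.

Current fair forward for the remaining 15 months: F = S·e^((r + u)·T), (r + u) = 0.0377 + 0.0394 = 0.0771
F = 0.745 · e^(0.0771 × 15/12) = 0.745 × 1.101172 = 0.8204
Value of long forward = (F − K)·e^(−rT) = (0.8204 − 0.806) · e^(−0.0377·15/12)
= 0.0144 × 0.953968 = 0.014

$0.014 per pound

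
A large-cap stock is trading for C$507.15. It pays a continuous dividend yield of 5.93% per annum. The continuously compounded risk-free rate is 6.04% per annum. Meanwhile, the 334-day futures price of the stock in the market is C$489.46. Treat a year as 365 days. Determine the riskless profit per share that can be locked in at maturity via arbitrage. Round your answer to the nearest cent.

Fair futures: F* = S·e^(carry·T), with carry = (r − q) = 0.0604 − 0.0593 = 0.0011
F* = 507.15 · e^(0.0011 × 334/365) = 507.15 · e^0.001007 = 507.15 × 1.001008 = C$507.6612
Market C$489.46 < fair C$507.6612: forward underpriced → reverse cash-and-carry (short spot, go long the forward).
At maturity, profit = |F_mkt − F*| = |489.46 − 507.6612| = C$18.20 per share

C$18.20 per share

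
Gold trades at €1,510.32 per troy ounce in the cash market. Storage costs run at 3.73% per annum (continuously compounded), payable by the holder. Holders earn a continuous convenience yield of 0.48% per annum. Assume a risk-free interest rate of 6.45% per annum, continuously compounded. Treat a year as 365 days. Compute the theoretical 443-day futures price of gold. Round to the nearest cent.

Net carry = r + u − y = 0.0645 + 0.0373 − 0.0048 = 0.0970
F = S·e^((r+u−y)T) = 1510.32 · e^(0.0970 × 443/365) = 1510.32 · e^0.11772877
= 1510.32 × 1.12493895 = €1,699.02 per troy ounce

€1,699.02 per troy ounce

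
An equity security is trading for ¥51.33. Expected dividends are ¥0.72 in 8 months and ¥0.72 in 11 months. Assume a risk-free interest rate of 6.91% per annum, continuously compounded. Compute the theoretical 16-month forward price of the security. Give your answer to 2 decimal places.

PV(dividends) I = 0.72·e^(−0.0691·8/12) + 0.72·e^(−0.0691·11/12)
I = 0.6876 + 0.6758 = 1.3634
F = (S − I)·e^(rT) = (51.33 − 1.3634) · e^(0.0691·16/12)
= 49.9666 · e^0.092133 = 49.9666 × 1.096511 = ¥54.79

¥54.79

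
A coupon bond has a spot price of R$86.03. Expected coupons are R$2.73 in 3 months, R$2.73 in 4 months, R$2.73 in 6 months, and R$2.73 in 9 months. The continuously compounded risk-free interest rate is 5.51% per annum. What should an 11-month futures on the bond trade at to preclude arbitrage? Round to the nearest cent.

PV(coupons) I = 2.73·e^(−0.0551·3/12) + 2.73·e^(−0.0551·4/12) + 2.73·e^(−0.0551·6/12) + 2.73·e^(−0.0551·9/12)
I = 2.6927 + 2.6803 + 2.6558 + 2.6195 = 10.6483
F = (S − I)·e^(rT) = (86.03 − 10.6483) · e^(0.0551·11/12)
= 75.3817 · e^0.050508 = 75.3817 × 1.051805 = R$79.29

R$79.29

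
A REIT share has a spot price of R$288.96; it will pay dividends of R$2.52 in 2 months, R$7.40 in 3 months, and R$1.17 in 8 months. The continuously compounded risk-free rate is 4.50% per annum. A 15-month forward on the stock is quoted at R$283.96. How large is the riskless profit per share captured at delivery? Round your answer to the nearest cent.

R$10.13 per share

PV(dividends) I = 2.52·e^(−0.0450·2/12) + 7.40·e^(−0.0450·3/12) + 1.17·e^(−0.0450·8/12) = 10.9538
Fair forward F* = (S − I)·e^(rT) = (288.96 − 10.9538)·e^0.056250 = 278.0062 × 1.057862 = 294.0922
Market R$283.96 < fair 294.0922: forward underpriced → reverse cash-and-carry (short the stock, invest proceeds at r, pay the dividends, go long the forward).
Profit at T = |F_mkt − F*| = |283.96 − 294.0922| = R$10.13 per share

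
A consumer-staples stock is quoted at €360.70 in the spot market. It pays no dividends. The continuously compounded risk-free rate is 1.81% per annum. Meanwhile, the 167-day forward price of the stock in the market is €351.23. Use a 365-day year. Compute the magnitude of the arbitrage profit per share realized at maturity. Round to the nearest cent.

€12.47 per share

Fair forward: F* = S·e^(carry·T), with carry = r = 0.0181
F* = 360.70 · e^(0.0181 × 167/365) = 360.70 · e^0.008281 = 360.70 × 1.008315 = €363.6992
Market €351.23 < fair €363.6992: forward underpriced → reverse cash-and-carry (short spot, go long the forward).
At maturity, profit = |F_mkt − F*| = |351.23 − 363.6992| = €12.47 per share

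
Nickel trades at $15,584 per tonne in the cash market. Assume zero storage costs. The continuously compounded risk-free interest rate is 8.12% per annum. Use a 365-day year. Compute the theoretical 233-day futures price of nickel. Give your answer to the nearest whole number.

$16,413 per tonne

F = S·e^(rT) = 15584 · e^(0.0812 × 233/365) = 15584 · e^0.051835
= 15584 × 1.053202 = $16,413 per tonne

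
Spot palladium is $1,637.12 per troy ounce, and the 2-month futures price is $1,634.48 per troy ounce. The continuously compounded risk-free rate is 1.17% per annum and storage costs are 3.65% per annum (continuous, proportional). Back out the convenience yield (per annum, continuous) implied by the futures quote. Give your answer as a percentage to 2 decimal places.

5.79%

F = S·e^((r+u−y)T) ⇒ (r+u−y) = ln(F/S)/T
ln(1634.48/1637.12) = -0.001614; /T ⇒ -0.009684
y = r + u − ln(F/S)/T = 0.0117 + 0.0365 + 0.009684 = 0.057884
y = 5.79%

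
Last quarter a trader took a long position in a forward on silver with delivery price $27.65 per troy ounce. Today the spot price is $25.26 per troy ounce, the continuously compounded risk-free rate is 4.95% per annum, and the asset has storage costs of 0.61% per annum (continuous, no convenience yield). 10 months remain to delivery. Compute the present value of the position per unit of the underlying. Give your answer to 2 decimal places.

-$1.14 per troy ounce

Current fair forward for the remaining 10 months: F = S·e^((r + u)·T), (r + u) = 0.0495 + 0.0061 = 0.0556
F = 25.26 · e^(0.0556 × 10/12) = 25.26 × 1.047423 = 26.4579
Value of long forward = (F − K)·e^(−rT) = (26.4579 − 27.65) · e^(−0.0495·10/12)
= -1.1921 × 0.959589 = -1.14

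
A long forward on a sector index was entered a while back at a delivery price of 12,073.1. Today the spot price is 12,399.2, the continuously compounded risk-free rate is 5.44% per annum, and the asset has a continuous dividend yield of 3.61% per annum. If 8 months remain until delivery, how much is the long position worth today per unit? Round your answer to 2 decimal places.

Current fair forward for the remaining 8 months: F = S·e^((r − q)·T), (r − q) = 0.0544 − 0.0361 = 0.0183
F = 12399.2 · e^(0.0183 × 8/12) = 12399.2 × 1.01227472 = 12551.3967
Value of long forward = (F − K)·e^(−rT) = (12551.3967 − 12073.1) · e^(−0.0544·8/12)
= 478.2967 × 0.96438309 = 461.26

461.26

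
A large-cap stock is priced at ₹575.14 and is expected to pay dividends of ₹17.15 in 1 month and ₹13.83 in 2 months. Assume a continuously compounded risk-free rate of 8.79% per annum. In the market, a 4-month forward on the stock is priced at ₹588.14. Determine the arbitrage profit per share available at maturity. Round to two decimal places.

PV(dividends) I = 17.15·e^(−0.0879·1/12) + 13.83·e^(−0.0879·2/12) = 30.6537
Fair forward F* = (S − I)·e^(rT) = (575.14 − 30.6537)·e^0.029300 = 544.4863 × 1.029733 = 560.6755
Market ₹588.14 > fair 560.6755: forward overpriced → cash-and-carry (borrow at r, buy the stock and collect the dividends, short the forward).
Profit at T = |F_mkt − F*| = |588.14 − 560.6755| = ₹27.46 per share

₹27.46 per share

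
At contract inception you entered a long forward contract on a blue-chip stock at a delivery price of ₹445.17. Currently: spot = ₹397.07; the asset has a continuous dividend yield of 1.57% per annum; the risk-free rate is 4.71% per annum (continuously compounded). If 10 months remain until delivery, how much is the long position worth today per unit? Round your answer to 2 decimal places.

Current fair forward for the remaining 10 months: F = S·e^((r − q)·T), (r − q) = 0.0471 − 0.0157 = 0.0314
F = 397.07 · e^(0.0314 × 10/12) = 397.07 × 1.026512 = 407.5971
Value of long forward = (F − K)·e^(−rT) = (407.5971 − 445.17) · e^(−0.0471·10/12)
= -37.5729 × 0.961510 = -36.13

-₹36.13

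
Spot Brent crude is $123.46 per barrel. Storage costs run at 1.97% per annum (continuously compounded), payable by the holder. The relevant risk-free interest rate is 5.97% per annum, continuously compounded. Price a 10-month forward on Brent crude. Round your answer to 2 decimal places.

Net carry = r + u − y = 0.0597 + 0.0197 − 0.0000 = 0.0794
F = S·e^((r+u−y)T) = 123.46 · e^(0.0794 × 10/12) = 123.46 · e^0.066167
= 123.46 × 1.068405 = $131.91 per barrel

$131.91 per barrel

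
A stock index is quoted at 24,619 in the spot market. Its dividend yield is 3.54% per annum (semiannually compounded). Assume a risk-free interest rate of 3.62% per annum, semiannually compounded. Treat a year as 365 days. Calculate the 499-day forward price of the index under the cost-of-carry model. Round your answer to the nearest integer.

24,645

F = S · (1+r/2)^(2T) / (1+q/2)^(2T)
= 24619 × 1.050270 / 1.049142 = 24619 × 1.001075
F = 24,645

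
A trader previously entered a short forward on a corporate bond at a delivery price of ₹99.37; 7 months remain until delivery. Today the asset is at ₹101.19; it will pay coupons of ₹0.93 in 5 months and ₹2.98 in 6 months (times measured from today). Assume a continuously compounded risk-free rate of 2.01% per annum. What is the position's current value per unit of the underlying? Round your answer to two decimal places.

PV(remaining coupons) I = 0.93·e^(−0.0201·5/12) + 2.98·e^(−0.0201·6/12) = 3.8724
Current forward F = (S − I)·e^(rT) = (101.19 − 3.8724)·e^(0.0201·7/12) = 97.3176 × 1.011794 = 98.4654
Value (long) = (F − K)·e^(−rT) = (98.4654 − 99.37) × 0.988343 = -0.8941
Short position value = −(long value) = ₹0.89

₹0.89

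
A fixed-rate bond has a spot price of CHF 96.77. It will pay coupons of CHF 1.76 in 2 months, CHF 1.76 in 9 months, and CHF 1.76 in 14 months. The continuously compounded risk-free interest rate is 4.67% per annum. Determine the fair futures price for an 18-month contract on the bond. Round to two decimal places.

CHF 98.31

PV(coupons) I = 1.76·e^(−0.0467·2/12) + 1.76·e^(−0.0467·9/12) + 1.76·e^(−0.0467·14/12)
I = 1.7464 + 1.6994 + 1.6667 = 5.1125
F = (S − I)·e^(rT) = (96.77 − 5.1125) · e^(0.0467·18/12)
= 91.6575 · e^0.070050 = 91.6575 × 1.072562 = CHF 98.31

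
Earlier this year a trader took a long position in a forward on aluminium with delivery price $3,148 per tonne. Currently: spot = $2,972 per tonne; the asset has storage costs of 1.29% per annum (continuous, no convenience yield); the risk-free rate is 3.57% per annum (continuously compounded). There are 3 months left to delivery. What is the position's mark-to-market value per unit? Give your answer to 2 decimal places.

Current fair forward for the remaining 3 months: F = S·e^((r + u)·T), (r + u) = 0.0357 + 0.0129 = 0.0486
F = 2972 · e^(0.0486 × 3/12) = 2972 × 1.01222411 = 3008.3301
Value of long forward = (F − K)·e^(−rT) = (3008.3301 − 3148) · e^(−0.0357·3/12)
= -139.6699 × 0.99111471 = -138.43

-$138.43 per tonne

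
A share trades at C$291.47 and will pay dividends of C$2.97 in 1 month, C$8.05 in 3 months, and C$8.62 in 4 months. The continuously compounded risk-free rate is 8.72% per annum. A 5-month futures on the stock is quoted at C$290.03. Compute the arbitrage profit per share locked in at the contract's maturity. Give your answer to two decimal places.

PV(dividends) I = 2.97·e^(−0.0872·1/12) + 8.05·e^(−0.0872·3/12) + 8.62·e^(−0.0872·4/12) = 19.1980
Fair futures F* = (S − I)·e^(rT) = (291.47 − 19.1980)·e^0.036333 = 272.2720 × 1.037001 = 282.3463
Market C$290.03 > fair 282.3463: forward overpriced → cash-and-carry (borrow at r, buy the stock and collect the dividends, short the forward).
Profit at T = |F_mkt − F*| = |290.03 − 282.3463| = C$7.68 per share

C$7.68 per share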